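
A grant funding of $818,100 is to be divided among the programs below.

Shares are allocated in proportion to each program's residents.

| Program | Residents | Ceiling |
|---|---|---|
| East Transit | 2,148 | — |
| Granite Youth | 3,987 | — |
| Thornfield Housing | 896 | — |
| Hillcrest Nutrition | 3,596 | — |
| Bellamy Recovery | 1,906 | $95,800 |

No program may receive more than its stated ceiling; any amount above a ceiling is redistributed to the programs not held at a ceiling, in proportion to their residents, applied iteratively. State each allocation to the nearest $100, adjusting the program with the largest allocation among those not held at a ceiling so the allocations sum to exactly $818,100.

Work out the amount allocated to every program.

East Transit: $146,000 · Granite Youth: $271,000 · Thornfield Housing: $60,900 · Hillcrest Nutrition: $244,400 · Bellamy Recovery: $95,800

Residents total: 12,533.
Unconstrained shares: East Transit 140,212.14; Granite Youth 260,254.11; Thornfield Housing 58,487.00; Hillcrest Nutrition 234,731.32; Bellamy Recovery 124,415.43.
Held at cap: Bellamy Recovery ($95,800); remaining pool $722,300 reallocated over remaining residents 10,627.
Redistributed shares: East Transit 145,996.09 → $146,000; Granite Youth 270,989.94 → $271,000; Thornfield Housing 60,899.67 → $60,900; Hillcrest Nutrition 244,414.30 → $244,400.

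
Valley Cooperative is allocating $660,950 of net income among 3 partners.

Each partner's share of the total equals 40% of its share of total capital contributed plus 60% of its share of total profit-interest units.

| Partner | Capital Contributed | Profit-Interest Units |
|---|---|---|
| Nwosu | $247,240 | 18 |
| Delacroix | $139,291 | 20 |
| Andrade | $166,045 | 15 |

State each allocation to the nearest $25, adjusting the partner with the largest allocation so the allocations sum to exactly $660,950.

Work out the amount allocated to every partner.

Nwosu: $252,975 · Delacroix: $216,300 · Andrade: $191,675

Totals — capital contributed 552,576, profit-interest units 53.
Combined weights (40% capital contributed + 60% profit-interest units): Nwosu 0.3827; Delacroix 0.3272; Andrade 0.2900.
Unrounded shares: Nwosu 252,976.13; Delacroix 216,292.84; Andrade 191,681.03.
Rounded to nearest $25: Nwosu $252,975; Delacroix $216,300; Andrade $191,675. Sum = $660,950.
No rounding difference to absorb.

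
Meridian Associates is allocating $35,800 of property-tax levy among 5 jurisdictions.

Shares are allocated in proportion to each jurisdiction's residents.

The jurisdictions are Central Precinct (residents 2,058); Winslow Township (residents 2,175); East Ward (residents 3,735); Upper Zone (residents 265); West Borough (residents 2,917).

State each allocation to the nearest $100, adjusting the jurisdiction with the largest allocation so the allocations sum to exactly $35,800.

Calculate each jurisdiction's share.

Central Precinct: $6,600 · Winslow Township: $7,000 · East Ward: $11,900 · Upper Zone: $900 · West Borough: $9,400

Combined residents = 11,150.
Pro-rata amounts: Central Precinct 2,058/11,150 × $35,800 = 6,607.75; Winslow Township 2,175/11,150 × $35,800 = 6,983.41; East Ward 3,735/11,150 × $35,800 = 11,992.20; Upper Zone 265/11,150 × $35,800 = 850.85; West Borough 2,917/11,150 × $35,800 = 9,365.79.
Rounded to nearest $100: Central Precinct $6,600; Winslow Township $7,000; East Ward $12,000; Upper Zone $900; West Borough $9,400. Sum = $35,900.
Difference $35,800 − $35,900 = −$100 applied to largest allocation (East Ward): East Ward becomes $11,900.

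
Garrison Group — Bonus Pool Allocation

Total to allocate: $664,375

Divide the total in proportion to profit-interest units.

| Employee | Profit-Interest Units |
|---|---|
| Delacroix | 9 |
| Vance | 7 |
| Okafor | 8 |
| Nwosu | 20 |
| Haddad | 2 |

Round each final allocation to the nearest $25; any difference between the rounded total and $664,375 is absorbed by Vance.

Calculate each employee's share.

Delacroix: $129,975; Vance: $101,125; Okafor: $115,550; Nwosu: $288,850; Haddad: $28,875

Total profit-interest units = 46.
Proportional shares: Delacroix 9/46 × $664,375 = 129,986.41; Vance 7/46 × $664,375 = 101,100.54; Okafor 8/46 × $664,375 = 115,543.48; Nwosu 20/46 × $664,375 = 288,858.70; Haddad 2/46 × $664,375 = 28,885.87.
After rounding ($25): Delacroix $129,975; Vance $101,100; Okafor $115,550; Nwosu $288,850; Haddad $28,875. Sum = $664,350.
Difference $664,375 − $664,350 = +$25 applied to Vance: Vance becomes $101,125.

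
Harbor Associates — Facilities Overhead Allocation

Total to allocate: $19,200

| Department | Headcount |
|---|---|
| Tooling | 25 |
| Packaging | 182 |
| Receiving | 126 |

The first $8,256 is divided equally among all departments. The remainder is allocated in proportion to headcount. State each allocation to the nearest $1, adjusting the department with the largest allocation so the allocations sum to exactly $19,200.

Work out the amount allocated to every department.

Tooling: $3,574 · Packaging: $8,733 · Receiving: $6,893

First tranche $8,256 split equally: $2,752 each.
Remainder $10,944 by headcount (total 333): Tooling 821.62 → $822; Packaging 5,981.41 → $5,981; Receiving 4,140.97 → $4,141.
Totals: Tooling $2,752 + $822 = $3,574; Packaging $2,752 + $5,981 = $8,733; Receiving $2,752 + $4,141 = $6,893.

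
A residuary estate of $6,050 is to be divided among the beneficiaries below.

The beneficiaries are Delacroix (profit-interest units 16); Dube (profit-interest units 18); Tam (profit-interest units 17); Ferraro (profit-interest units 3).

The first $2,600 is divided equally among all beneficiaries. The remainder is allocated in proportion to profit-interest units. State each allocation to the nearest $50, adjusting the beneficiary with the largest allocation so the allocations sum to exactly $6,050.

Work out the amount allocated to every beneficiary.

Delacroix: $1,650 | Dube: $1,800 | Tam: $1,750 | Ferraro: $850

$2,600 shared equally gives $650 per beneficiary.
Remainder $3,450 by profit-interest units (total 54): Delacroix 1,022.22 → $1,000; Dube 1,150.00 → $1,150; Tam 1,086.11 → $1,100; Ferraro 191.67 → $200.
Totals: Delacroix $650 + $1,000 = $1,650; Dube $650 + $1,150 = $1,800; Tam $650 + $1,100 = $1,750; Ferraro $650 + $200 = $850.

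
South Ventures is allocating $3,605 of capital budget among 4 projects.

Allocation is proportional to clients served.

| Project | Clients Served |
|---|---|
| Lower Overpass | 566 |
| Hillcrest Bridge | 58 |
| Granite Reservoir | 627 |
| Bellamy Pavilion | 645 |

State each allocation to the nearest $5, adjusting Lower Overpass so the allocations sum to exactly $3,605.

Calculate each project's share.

Clients served total: 1,896.
Proportional shares: Lower Overpass 566/1,896 × $3,605 = 1,076.18; Hillcrest Bridge 58/1,896 × $3,605 = 110.28; Granite Reservoir 627/1,896 × $3,605 = 1,192.16; Bellamy Pavilion 645/1,896 × $3,605 = 1,226.38.
Rounded to nearest $5: Lower Overpass $1,075; Hillcrest Bridge $110; Granite Reservoir $1,190; Bellamy Pavilion $1,225. Sum = $3,600.
Difference $3,605 − $3,600 = +$5 applied to Lower Overpass: Lower Overpass becomes $1,080.

Lower Overpass: $1,080; Hillcrest Bridge: $110; Granite Reservoir: $1,190; Bellamy Pavilion: $1,225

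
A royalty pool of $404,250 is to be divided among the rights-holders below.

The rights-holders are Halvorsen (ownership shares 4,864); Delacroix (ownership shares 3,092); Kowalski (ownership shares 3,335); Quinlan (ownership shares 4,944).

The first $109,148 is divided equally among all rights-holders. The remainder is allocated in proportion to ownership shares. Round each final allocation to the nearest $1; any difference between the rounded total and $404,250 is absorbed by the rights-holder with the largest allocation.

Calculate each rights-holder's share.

Halvorsen: $115,699 · Delacroix: $83,490 · Kowalski: $87,907 · Quinlan: $117,154

Equal tier: $109,148 ÷ 4 = $27,287 apiece.
Remainder $295,102 by ownership shares (total 16,235): Halvorsen 88,412.45 → $88,412; Delacroix 56,202.98 → $56,203; Kowalski 60,619.97 → $60,620; Quinlan 89,866.60 → $89,867.
Totals: Halvorsen $27,287 + $88,412 = $115,699; Delacroix $27,287 + $56,203 = $83,490; Kowalski $27,287 + $60,620 = $87,907; Quinlan $27,287 + $89,867 = $117,154.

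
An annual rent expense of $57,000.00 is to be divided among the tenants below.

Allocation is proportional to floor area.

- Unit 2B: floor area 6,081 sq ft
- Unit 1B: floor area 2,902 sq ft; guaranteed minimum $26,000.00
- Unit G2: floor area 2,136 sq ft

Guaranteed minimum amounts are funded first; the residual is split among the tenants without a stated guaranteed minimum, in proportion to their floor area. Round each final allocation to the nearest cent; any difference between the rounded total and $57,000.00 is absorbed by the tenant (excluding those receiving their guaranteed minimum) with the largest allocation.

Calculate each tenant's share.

Unit 2B: $22,941.58 | Unit 1B: $26,000.00 | Unit G2: $8,058.42

Minimums first: Unit 1B $26,000.00. Balance $31,000.00.
Balance split over remaining floor area 8,217: Unit 2B 22,941.5845 → $22,941.58; Unit G2 8,058.4155 → $8,058.42.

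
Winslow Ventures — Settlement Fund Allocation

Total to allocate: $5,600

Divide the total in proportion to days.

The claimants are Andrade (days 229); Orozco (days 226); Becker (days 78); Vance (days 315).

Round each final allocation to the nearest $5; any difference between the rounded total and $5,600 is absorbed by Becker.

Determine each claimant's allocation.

Days total: 848.
Pro-rata amounts: Andrade 229/848 × $5,600 = 1,512.26; Orozco 226/848 × $5,600 = 1,492.45; Becker 78/848 × $5,600 = 515.09; Vance 315/848 × $5,600 = 2,080.19.
At nearest $5: Andrade $1,510; Orozco $1,490; Becker $515; Vance $2,080. Sum = $5,595.
Difference $5,600 − $5,595 = +$5 applied to Becker: Becker becomes $520.

Andrade: $1,510 · Orozco: $1,490 · Becker: $520 · Vance: $2,080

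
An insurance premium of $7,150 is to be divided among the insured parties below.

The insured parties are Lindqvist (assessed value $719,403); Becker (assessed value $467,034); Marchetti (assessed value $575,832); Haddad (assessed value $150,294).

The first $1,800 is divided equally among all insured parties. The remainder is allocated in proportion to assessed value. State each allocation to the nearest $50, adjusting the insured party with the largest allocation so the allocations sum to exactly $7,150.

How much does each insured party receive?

Lindqvist: $2,500; Becker: $1,750; Marchetti: $2,050; Haddad: $850

First tranche $1,800 split equally: $450 each.
Remainder $5,350 by assessed value (total 1,912,563): Lindqvist 2,012.38 → $2,000; Becker 1,306.43 → $1,300; Marchetti 1,610.77 → $1,600; Haddad 420.42 → $400.
Rounding difference +$50 on remainder applied to Lindqvist.
Totals: Lindqvist $450 + $2,050 = $2,500; Becker $450 + $1,300 = $1,750; Marchetti $450 + $1,600 = $2,050; Haddad $450 + $400 = $850.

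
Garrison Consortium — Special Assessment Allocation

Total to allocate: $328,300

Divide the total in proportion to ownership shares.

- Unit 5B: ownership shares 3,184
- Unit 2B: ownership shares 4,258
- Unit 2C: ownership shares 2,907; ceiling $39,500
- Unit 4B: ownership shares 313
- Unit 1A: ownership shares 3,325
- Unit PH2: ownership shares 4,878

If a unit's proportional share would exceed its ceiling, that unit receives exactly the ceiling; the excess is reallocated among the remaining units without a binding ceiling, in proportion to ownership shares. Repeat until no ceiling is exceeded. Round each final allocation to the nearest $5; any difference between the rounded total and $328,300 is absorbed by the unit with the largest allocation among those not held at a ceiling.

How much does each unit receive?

Sum of ownership shares: 18,865.
Pro-rata shares before constraints: Unit 5B 55,409.87; Unit 2B 74,100.26; Unit 2C 50,589.35; Unit 4B 5,447.01; Unit 1A 57,863.64; Unit PH2 84,889.87.
Capped: Unit 2C ($39,500); remaining pool $288,800 reallocated over remaining ownership shares 15,958.
Redistributed shares: Unit 5B 57,622.46 → $57,620; Unit 2B 77,059.18 → $77,060; Unit 4B 5,664.52 → $5,665; Unit 1A 60,174.21 → $60,175; Unit PH2 88,279.63 → $88,280.

Unit 5B: $57,620; Unit 2B: $77,060; Unit 2C: $39,500; Unit 4B: $5,665; Unit 1A: $60,175; Unit PH2: $88,280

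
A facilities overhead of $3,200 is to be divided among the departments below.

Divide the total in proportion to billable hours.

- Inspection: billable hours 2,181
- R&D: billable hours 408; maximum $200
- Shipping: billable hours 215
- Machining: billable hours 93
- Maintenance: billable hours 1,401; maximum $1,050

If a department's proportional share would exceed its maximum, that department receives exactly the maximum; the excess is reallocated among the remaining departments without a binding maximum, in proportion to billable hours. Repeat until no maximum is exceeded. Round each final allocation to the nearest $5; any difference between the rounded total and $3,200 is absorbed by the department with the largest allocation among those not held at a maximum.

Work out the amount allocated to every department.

Inspection: $1,705 | R&D: $200 | Shipping: $170 | Machining: $75 | Maintenance: $1,050

Combined billable hours = 4,298.
Pro-rata shares before constraints: Inspection 1,623.83; R&D 303.77; Shipping 160.07; Machining 69.24; Maintenance 1,043.09.
Capped: R&D ($200); balance $3,000 reallocated over remaining billable hours 3,890.
Capped: Maintenance ($1,050); balance $1,950 reallocated over remaining billable hours 2,489.
Redistributed shares: Inspection 1,708.70 → $1,710; Shipping 168.44 → $170; Machining 72.86 → $75.
Rounding difference −$5 applied to Inspection → $1,705.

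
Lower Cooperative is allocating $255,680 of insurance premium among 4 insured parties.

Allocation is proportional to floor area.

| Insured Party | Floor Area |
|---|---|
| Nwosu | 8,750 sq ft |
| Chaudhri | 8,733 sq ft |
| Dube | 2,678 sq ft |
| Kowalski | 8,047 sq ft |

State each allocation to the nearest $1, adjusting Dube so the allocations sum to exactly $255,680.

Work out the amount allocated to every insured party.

Floor area total: 28,208.
Proportional shares: Nwosu 8,750/28,208 × $255,680 = 79,310.83; Chaudhri 8,733/28,208 × $255,680 = 79,156.74; Dube 2,678/28,208 × $255,680 = 24,273.65; Kowalski 8,047/28,208 × $255,680 = 72,938.77.
After rounding ($1): Nwosu $79,311; Chaudhri $79,157; Dube $24,274; Kowalski $72,939. Sum = $255,681.
Difference $255,680 − $255,681 = −$1 applied to Dube: Dube becomes $24,273.

Nwosu: $79,311; Chaudhri: $79,157; Dube: $24,273; Kowalski: $72,939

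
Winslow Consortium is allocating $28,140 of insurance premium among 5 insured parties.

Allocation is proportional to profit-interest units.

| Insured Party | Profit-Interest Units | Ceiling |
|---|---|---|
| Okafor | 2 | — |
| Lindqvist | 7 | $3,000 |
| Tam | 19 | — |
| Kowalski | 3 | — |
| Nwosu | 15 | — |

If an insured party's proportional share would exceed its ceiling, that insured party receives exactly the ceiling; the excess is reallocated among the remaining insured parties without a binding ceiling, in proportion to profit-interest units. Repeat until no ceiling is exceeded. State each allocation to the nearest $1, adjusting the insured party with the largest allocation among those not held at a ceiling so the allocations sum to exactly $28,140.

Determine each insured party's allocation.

Okafor: $1,289 · Lindqvist: $3,000 · Tam: $12,248 · Kowalski: $1,934 · Nwosu: $9,669

Total profit-interest units = 46.
Proportional shares (ignoring caps): Okafor 1,223.48; Lindqvist 4,282.17; Tam 11,623.04; Kowalski 1,835.22; Nwosu 9,176.09.
Capped: Lindqvist ($3,000); remaining pool $25,140 reallocated over remaining profit-interest units 39.
Redistributed shares: Okafor 1,289.23 → $1,289; Tam 12,247.69 → $12,248; Kowalski 1,933.85 → $1,934; Nwosu 9,669.23 → $9,669.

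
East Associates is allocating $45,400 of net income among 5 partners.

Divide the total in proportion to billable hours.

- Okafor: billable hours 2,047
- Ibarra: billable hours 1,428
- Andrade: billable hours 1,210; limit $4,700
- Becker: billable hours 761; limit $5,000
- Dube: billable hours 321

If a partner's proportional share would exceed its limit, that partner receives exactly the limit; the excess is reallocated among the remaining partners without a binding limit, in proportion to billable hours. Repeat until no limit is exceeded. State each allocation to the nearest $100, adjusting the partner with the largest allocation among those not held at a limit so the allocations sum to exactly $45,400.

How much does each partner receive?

Okafor: $19,300 | Ibarra: $13,400 | Andrade: $4,700 | Becker: $5,000 | Dube: $3,000

Combined billable hours = 5,767.
Unconstrained shares: Okafor 16,114.76; Ibarra 11,241.75; Andrade 9,525.58; Becker 5,990.88; Dube 2,527.03.
Cap binds for Andrade ($4,700), Becker ($5,000); balance $35,700 reallocated over remaining billable hours 3,796.
Shares after redistribution: Okafor 19,251.29 → $19,300; Ibarra 13,429.82 → $13,400; Dube 3,018.89 → $3,000.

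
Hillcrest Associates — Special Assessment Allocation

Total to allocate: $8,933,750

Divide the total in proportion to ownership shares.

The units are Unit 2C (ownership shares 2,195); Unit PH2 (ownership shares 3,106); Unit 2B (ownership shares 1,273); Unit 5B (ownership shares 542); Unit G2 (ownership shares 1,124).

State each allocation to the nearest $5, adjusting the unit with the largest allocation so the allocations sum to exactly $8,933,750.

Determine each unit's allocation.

Unit 2C: $2,379,805; Unit PH2: $3,367,495; Unit 2B: $1,380,180; Unit 5B: $587,635; Unit G2: $1,218,635

Combined ownership shares = 8,240.
Pro-rata amounts: Unit 2C 2,195/8,240 × $8,933,750 = 2,379,803.55; Unit PH2 3,106/8,240 × $8,933,750 = 3,367,503.34; Unit 2B 1,273/8,240 × $8,933,750 = 1,380,177.64; Unit 5B 542/8,240 × $8,933,750 = 587,632.58; Unit G2 1,124/8,240 × $8,933,750 = 1,218,632.89.
At nearest $5: Unit 2C $2,379,805; Unit PH2 $3,367,505; Unit 2B $1,380,180; Unit 5B $587,635; Unit G2 $1,218,635. Sum = $8,933,760.
Difference $8,933,750 − $8,933,760 = −$10 applied to largest allocation (Unit PH2): Unit PH2 becomes $3,367,495.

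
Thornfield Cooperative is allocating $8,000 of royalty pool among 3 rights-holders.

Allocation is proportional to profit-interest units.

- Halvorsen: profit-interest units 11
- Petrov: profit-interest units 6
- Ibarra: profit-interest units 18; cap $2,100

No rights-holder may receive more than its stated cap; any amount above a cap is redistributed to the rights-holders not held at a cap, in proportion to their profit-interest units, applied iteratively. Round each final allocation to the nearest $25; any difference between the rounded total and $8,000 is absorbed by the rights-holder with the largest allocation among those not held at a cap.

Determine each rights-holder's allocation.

Halvorsen: $3,825 · Petrov: $2,075 · Ibarra: $2,100

Profit-interest units total: 35.
Proportional shares (ignoring caps): Halvorsen 2,514.29; Petrov 1,371.43; Ibarra 4,114.29.
Held at cap: Ibarra ($2,100); remaining pool $5,900 reallocated over remaining profit-interest units 17.
Shares after redistribution: Halvorsen 3,817.65 → $3,825; Petrov 2,082.35 → $2,075.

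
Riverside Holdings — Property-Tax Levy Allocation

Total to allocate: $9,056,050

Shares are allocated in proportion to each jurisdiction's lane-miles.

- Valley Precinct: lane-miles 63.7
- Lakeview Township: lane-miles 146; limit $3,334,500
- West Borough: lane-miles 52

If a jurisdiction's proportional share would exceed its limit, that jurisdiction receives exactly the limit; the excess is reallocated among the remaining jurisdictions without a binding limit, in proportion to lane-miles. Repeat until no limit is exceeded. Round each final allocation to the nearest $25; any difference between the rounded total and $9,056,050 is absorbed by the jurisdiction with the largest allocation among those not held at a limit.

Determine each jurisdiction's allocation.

Lane-miles total: 261.7.
Pro-rata shares before constraints: Valley Precinct 2,204,319.39; Lakeview Township 5,052,286.21; West Borough 1,799,444.40.
Capped: Lakeview Township ($3,334,500); residual $5,721,550 reallocated over remaining lane-miles 115.7.
Redistributed shares: Valley Precinct 3,150,066.85 → $3,150,075; West Borough 2,571,483.15 → $2,571,475.

Valley Precinct: $3,150,075; Lakeview Township: $3,334,500; West Borough: $2,571,475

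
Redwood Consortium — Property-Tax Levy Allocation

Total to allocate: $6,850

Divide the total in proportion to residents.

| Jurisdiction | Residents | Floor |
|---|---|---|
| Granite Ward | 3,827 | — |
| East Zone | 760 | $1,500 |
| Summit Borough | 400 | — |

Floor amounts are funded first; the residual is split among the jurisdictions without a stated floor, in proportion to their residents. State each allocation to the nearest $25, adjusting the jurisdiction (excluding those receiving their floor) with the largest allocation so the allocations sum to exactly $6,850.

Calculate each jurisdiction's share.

Granite Ward: $4,850 | East Zone: $1,500 | Summit Borough: $500

Minimums first: East Zone $1,500. Residual $5,350.
Residual split over remaining residents 4,227: Granite Ward 4,843.73 → $4,850; Summit Borough 506.27 → $500.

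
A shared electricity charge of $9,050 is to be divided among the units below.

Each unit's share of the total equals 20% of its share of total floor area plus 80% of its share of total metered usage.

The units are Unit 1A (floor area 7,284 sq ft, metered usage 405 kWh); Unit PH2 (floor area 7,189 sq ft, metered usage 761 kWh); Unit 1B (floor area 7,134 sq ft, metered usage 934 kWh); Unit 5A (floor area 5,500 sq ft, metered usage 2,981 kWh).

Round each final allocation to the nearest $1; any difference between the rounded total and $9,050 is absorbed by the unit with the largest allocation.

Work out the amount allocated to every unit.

Unit 1A: $1,063 | Unit PH2: $1,564 | Unit 1B: $1,807 | Unit 5A: $4,616

Totals — floor area 27,107, metered usage 5,081.
Blended shares (20% floor area + 80% metered usage): Unit 1A 0.1175; Unit PH2 0.1729; Unit 1B 0.1997; Unit 5A 0.5099.
Pro-rata amounts: Unit 1A 1,063.46; Unit PH2 1,564.39; Unit 1B 1,807.23; Unit 5A 4,614.92.
After rounding ($1): Unit 1A $1,063; Unit PH2 $1,564; Unit 1B $1,807; Unit 5A $4,615. Sum = $9,049.
Difference $9,050 − $9,049 = +$1 applied to largest allocation (Unit 5A): Unit 5A becomes $4,616.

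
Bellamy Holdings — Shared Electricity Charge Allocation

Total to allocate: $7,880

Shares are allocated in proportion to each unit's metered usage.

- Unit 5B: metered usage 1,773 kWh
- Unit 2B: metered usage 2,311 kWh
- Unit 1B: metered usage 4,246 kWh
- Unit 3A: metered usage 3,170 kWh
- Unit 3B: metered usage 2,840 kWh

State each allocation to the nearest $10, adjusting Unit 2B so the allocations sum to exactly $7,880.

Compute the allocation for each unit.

Unit 5B: $970; Unit 2B: $1,280; Unit 1B: $2,330; Unit 3A: $1,740; Unit 3B: $1,560

Sum of metered usage: 14,340.
Proportional shares: Unit 5B 1,773/14,340 × $7,880 = 974.28; Unit 2B 2,311/14,340 × $7,880 = 1,269.92; Unit 1B 4,246/14,340 × $7,880 = 2,333.23; Unit 3A 3,170/14,340 × $7,880 = 1,741.95; Unit 3B 2,840/14,340 × $7,880 = 1,560.61.
At nearest $10: Unit 5B $970; Unit 2B $1,270; Unit 1B $2,330; Unit 3A $1,740; Unit 3B $1,560. Sum = $7,870.
Difference $7,880 − $7,870 = +$10 applied to Unit 2B: Unit 2B becomes $1,280.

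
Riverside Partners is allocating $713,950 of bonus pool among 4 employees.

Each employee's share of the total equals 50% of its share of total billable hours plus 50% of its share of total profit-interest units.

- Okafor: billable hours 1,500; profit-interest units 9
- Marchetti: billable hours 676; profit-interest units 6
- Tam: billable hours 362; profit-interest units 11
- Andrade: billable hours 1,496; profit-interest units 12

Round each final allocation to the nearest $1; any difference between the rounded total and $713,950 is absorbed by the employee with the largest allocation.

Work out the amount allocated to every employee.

Okafor: $217,284; Marchetti: $116,185; Tam: $135,369; Andrade: $245,112

Totals — billable hours 4,034, profit-interest units 38.
Composite weights (50% billable hours + 50% profit-interest units): Okafor 0.3043; Marchetti 0.1627; Tam 0.1896; Andrade 0.3433.
Pro-rata amounts: Okafor 217,284.07; Marchetti 116,184.78; Tam 135,368.82; Andrade 245,112.34.
At nearest $1: Okafor $217,284; Marchetti $116,185; Tam $135,369; Andrade $245,112. Sum = $713,950.
No rounding difference to absorb.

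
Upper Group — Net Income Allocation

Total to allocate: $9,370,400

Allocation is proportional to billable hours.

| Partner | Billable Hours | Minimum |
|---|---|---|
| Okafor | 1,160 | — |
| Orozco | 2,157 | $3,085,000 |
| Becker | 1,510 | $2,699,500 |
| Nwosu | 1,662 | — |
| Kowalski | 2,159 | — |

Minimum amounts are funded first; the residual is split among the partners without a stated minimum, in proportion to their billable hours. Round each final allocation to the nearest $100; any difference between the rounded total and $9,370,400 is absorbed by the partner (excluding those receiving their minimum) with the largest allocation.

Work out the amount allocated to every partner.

Okafor: $835,100 | Orozco: $3,085,000 | Becker: $2,699,500 | Nwosu: $1,196,500 | Kowalski: $1,554,300

Minimums first: Orozco $3,085,000; Becker $2,699,500. Remaining pool $3,585,900.
Remaining pool split over remaining billable hours 4,981: Okafor 835,102.19 → $835,100; Nwosu 1,196,499.86 → $1,196,500; Kowalski 1,554,297.95 → $1,554,300.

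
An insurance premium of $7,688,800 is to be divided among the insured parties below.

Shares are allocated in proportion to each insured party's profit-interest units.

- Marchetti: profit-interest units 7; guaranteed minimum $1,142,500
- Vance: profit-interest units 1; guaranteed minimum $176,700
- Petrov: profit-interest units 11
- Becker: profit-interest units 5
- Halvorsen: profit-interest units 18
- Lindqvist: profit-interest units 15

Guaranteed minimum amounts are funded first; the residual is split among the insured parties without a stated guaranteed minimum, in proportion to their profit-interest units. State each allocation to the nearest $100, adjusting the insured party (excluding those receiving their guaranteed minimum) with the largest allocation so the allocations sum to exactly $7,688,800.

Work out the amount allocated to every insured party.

Marchetti: $1,142,500 · Vance: $176,700 · Petrov: $1,429,900 · Becker: $650,000 · Halvorsen: $2,339,800 · Lindqvist: $1,949,900

Guaranteed amounts: Marchetti $1,142,500; Vance $176,700. Balance $6,369,600.
Balance split over remaining profit-interest units 49: Petrov 1,429,910.20 → $1,429,900; Becker 649,959.18 → $650,000; Halvorsen 2,339,853.06 → $2,339,900; Lindqvist 1,949,877.55 → $1,949,900.
Rounding difference −$100 applied to Halvorsen → $2,339,800.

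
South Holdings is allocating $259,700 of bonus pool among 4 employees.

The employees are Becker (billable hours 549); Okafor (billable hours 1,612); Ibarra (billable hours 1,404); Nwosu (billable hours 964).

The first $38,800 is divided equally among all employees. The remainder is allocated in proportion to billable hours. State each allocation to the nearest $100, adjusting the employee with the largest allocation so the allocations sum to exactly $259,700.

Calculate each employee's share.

Becker: $36,500 · Okafor: $88,300 · Ibarra: $78,200 · Nwosu: $56,700

Equal tier: $38,800 ÷ 4 = $9,700 apiece.
Remainder $220,900 by billable hours (total 4,529): Becker 26,777.24 → $26,800; Okafor 78,624.60 → $78,600; Ibarra 68,479.49 → $68,500; Nwosu 47,018.68 → $47,000.
Totals: Becker $9,700 + $26,800 = $36,500; Okafor $9,700 + $78,600 = $88,300; Ibarra $9,700 + $68,500 = $78,200; Nwosu $9,700 + $47,000 = $56,700.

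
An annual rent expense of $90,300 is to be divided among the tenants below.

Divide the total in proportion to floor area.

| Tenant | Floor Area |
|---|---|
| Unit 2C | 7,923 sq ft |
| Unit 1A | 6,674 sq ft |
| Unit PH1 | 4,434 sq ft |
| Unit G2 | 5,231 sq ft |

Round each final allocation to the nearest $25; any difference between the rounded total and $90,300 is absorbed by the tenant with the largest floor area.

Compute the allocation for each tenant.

Sum of floor area: 24,262.
Unrounded shares: Unit 2C 7,923/24,262 × $90,300 = 29,488.37; Unit 1A 6,674/24,262 × $90,300 = 24,839.76; Unit PH1 4,434/24,262 × $90,300 = 16,502.77; Unit G2 5,231/24,262 × $90,300 = 19,469.10.
After rounding ($25): Unit 2C $29,500; Unit 1A $24,850; Unit PH1 $16,500; Unit G2 $19,475. Sum = $90,325.
Difference $90,300 − $90,325 = −$25 applied to largest floor area (Unit 2C): Unit 2C becomes $29,475.

Unit 2C: $29,475; Unit 1A: $24,850; Unit PH1: $16,500; Unit G2: $19,475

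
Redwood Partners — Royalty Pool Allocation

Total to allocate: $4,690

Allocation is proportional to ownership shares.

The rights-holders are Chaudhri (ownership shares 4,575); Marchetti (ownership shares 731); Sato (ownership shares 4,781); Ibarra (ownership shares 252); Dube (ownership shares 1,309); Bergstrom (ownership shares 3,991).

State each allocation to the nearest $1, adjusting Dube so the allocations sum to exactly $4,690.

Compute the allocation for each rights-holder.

Total ownership shares = 15,639.
Raw shares: Chaudhri 4,575/15,639 × $4,690 = 1,372.00; Marchetti 731/15,639 × $4,690 = 219.22; Sato 4,781/15,639 × $4,690 = 1,433.78; Ibarra 252/15,639 × $4,690 = 75.57; Dube 1,309/15,639 × $4,690 = 392.56; Bergstrom 3,991/15,639 × $4,690 = 1,196.87.
Rounded to nearest $1: Chaudhri $1,372; Marchetti $219; Sato $1,434; Ibarra $76; Dube $393; Bergstrom $1,197. Sum = $4,691.
Difference $4,690 − $4,691 = −$1 applied to Dube: Dube becomes $392.

Chaudhri: $1,372 · Marchetti: $219 · Sato: $1,434 · Ibarra: $76 · Dube: $392 · Bergstrom: $1,197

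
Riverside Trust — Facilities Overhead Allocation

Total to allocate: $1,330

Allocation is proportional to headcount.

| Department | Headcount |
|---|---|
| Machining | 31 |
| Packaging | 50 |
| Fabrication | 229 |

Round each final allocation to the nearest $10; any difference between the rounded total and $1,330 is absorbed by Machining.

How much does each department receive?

Combined headcount = 310.
Unrounded shares: Machining 31/310 × $1,330 = 133.00; Packaging 50/310 × $1,330 = 214.52; Fabrication 229/310 × $1,330 = 982.48.
Rounded to nearest $10: Machining $130; Packaging $210; Fabrication $980. Sum = $1,320.
Difference $1,330 − $1,320 = +$10 applied to Machining: Machining becomes $140.

Machining: $140 · Packaging: $210 · Fabrication: $980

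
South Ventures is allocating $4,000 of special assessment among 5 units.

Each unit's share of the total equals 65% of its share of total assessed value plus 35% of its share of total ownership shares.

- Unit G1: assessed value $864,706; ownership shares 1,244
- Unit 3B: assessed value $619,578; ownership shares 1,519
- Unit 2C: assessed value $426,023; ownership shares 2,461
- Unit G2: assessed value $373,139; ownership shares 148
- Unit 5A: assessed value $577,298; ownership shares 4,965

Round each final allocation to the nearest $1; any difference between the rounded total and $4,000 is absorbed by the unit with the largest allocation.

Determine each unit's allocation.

Assessed value total 2,860,744; ownership shares total 10,337.
Combined weights (65% assessed value + 35% ownership shares): Unit G1 0.2386; Unit 3B 0.1922; Unit 2C 0.1801; Unit G2 0.0898; Unit 5A 0.2993.
Pro-rata amounts: Unit G1 954.37; Unit 3B 768.83; Unit 2C 720.5004; Unit G2 359.17; Unit 5A 1,197.12.
Rounded to nearest $1: Unit G1 $954; Unit 3B $769; Unit 2C $721; Unit G2 $359; Unit 5A $1,197. Sum = $4,000.
Sum already equals the total — no adjustment.

Unit G1: $954; Unit 3B: $769; Unit 2C: $721; Unit G2: $359; Unit 5A: $1,197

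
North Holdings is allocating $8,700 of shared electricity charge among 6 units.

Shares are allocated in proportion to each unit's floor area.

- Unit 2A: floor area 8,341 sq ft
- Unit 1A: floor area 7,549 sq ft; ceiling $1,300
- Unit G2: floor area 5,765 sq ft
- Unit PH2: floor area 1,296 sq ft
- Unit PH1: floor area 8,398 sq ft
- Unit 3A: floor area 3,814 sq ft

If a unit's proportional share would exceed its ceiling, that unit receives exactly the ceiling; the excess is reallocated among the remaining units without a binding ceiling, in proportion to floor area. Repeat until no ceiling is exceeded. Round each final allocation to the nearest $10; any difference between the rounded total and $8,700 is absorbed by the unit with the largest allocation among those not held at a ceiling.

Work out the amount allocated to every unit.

Combined floor area = 35,163.
Unconstrained shares: Unit 2A 2,063.72; Unit 1A 1,867.77; Unit G2 1,426.37; Unit PH2 320.66; Unit PH1 2,077.83; Unit 3A 943.66.
Held at cap: Unit 1A ($1,300); balance $7,400 reallocated over remaining floor area 27,614.
Shares after redistribution: Unit 2A 2,235.22 → $2,240; Unit G2 1,544.90 → $1,540; Unit PH2 347.30 → $350; Unit PH1 2,250.50 → $2,250; Unit 3A 1,022.08 → $1,020.

Unit 2A: $2,240 · Unit 1A: $1,300 · Unit G2: $1,540 · Unit PH2: $350 · Unit PH1: $2,250 · Unit 3A: $1,020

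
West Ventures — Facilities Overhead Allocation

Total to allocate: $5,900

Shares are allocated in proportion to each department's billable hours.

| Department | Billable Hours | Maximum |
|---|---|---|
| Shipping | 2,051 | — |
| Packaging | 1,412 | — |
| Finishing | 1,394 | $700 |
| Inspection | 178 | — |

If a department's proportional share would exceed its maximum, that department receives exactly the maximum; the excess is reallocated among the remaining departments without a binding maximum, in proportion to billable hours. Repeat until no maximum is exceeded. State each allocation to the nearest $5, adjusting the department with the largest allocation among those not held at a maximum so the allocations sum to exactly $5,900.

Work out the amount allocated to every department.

Sum of billable hours: 5,035.
Unconstrained shares: Shipping 2,403.36; Packaging 1,654.58; Finishing 1,633.49; Inspection 208.58.
Capped: Finishing ($700); residual $5,200 reallocated over remaining billable hours 3,641.
Shares after redistribution: Shipping 2,929.20 → $2,930; Packaging 2,016.59 → $2,015; Inspection 254.22 → $255.

Shipping: $2,930 | Packaging: $2,015 | Finishing: $700 | Inspection: $255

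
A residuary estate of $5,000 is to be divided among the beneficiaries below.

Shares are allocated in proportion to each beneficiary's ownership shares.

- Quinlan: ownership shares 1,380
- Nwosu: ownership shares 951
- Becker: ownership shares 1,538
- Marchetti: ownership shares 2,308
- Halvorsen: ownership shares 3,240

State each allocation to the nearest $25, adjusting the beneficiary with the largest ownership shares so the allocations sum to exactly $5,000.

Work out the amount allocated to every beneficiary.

Quinlan: $725 · Nwosu: $500 · Becker: $825 · Marchetti: $1,225 · Halvorsen: $1,725

Combined ownership shares = 1,380 + 951 + 1,538 + 2,308 + 3,240 = 9,417.
Unrounded shares: Quinlan 732.72; Nwosu 504.94; Becker 816.61; Marchetti 1,225.44; Halvorsen 1,720.29.
At nearest $25: Quinlan $725; Nwosu $500; Becker $825; Marchetti $1,225; Halvorsen $1,725. Sum = $5,000.
No rounding difference to absorb.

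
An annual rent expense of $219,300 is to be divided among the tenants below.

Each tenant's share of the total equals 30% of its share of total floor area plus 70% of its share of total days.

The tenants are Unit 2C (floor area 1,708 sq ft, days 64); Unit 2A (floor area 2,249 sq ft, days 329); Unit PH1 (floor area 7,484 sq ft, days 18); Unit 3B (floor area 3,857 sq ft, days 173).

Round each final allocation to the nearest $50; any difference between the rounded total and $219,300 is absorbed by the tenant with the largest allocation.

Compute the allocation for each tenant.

Unit 2C: $24,150 | Unit 2A: $96,200 | Unit PH1: $36,900 | Unit 3B: $62,050

Floor area total 15,298; days total 584.
Combined weights (30% floor area + 70% days): Unit 2C 0.1102; Unit 2A 0.4385; Unit PH1 0.1683; Unit 3B 0.2830.
Pro-rata amounts: Unit 2C 24,168.37; Unit 2A 96,152.77; Unit PH1 36,916.88; Unit 3B 62,061.98.
Rounded to nearest $50: Unit 2C $24,150; Unit 2A $96,150; Unit PH1 $36,900; Unit 3B $62,050. Sum = $219,250.
Difference $219,300 − $219,250 = +$50 applied to largest allocation (Unit 2A): Unit 2A becomes $96,200.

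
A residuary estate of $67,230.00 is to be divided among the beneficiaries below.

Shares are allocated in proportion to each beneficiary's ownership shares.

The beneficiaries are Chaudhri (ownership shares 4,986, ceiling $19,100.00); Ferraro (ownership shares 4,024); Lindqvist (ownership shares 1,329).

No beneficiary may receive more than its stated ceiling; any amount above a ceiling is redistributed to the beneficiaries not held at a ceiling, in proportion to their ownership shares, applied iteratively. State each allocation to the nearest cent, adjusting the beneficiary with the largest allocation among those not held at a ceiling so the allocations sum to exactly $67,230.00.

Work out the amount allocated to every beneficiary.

Total ownership shares = 10,339.
Pro-rata shares before constraints: Chaudhri 32,421.7797; Ferraro 26,166.3140; Lindqvist 8,641.9064.
Held at cap: Chaudhri ($19,100.00); balance $48,130.00 reallocated over remaining ownership shares 5,353.
Redistributed shares: Ferraro 36,180.6688 → $36,180.67; Lindqvist 11,949.3312 → $11,949.33.

Chaudhri: $19,100.00 | Ferraro: $36,180.67 | Lindqvist: $11,949.33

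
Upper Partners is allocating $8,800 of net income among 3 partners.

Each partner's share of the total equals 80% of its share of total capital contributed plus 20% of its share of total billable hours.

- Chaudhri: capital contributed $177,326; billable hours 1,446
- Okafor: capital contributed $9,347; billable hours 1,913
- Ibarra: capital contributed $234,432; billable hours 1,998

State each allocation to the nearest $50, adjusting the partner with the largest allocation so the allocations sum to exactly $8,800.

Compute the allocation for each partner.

Chaudhri: $3,450 · Okafor: $800 · Ibarra: $4,550

Capital contributed total 421,105; billable hours total 5,357.
Composite weights (80% capital contributed + 20% billable hours): Chaudhri 0.3909; Okafor 0.0892; Ibarra 0.5200.
Pro-rata amounts: Chaudhri 3,439.59; Okafor 784.76; Ibarra 4,575.64.
After rounding ($50): Chaudhri $3,450; Okafor $800; Ibarra $4,600. Sum = $8,850.
Difference $8,800 − $8,850 = −$50 applied to largest allocation (Ibarra): Ibarra becomes $4,550.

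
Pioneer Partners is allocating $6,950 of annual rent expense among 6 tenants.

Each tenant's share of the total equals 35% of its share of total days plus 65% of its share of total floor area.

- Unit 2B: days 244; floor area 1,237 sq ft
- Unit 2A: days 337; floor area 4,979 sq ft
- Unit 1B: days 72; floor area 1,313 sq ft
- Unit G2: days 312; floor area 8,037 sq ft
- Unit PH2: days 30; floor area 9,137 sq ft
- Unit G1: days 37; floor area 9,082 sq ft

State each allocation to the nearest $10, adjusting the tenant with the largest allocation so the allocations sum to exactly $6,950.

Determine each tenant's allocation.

Days total 1,032; floor area total 33,785.
Combined weights (35% days + 65% floor area): Unit 2B 0.1066; Unit 2A 0.2101; Unit 1B 0.0497; Unit G2 0.2604; Unit PH2 0.1860; Unit G1 0.1873.
Pro-rata amounts: Unit 2B 740.53; Unit 2A 1,460.09; Unit 1B 345.27; Unit G2 1,810.06; Unit PH2 1,292.45; Unit G1 1,301.59.
After rounding ($10): Unit 2B $740; Unit 2A $1,460; Unit 1B $350; Unit G2 $1,810; Unit PH2 $1,290; Unit G1 $1,300. Sum = $6,950.
Rounded total matches; no reconciliation needed.

Unit 2B: $740; Unit 2A: $1,460; Unit 1B: $350; Unit G2: $1,810; Unit PH2: $1,290; Unit G1: $1,300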